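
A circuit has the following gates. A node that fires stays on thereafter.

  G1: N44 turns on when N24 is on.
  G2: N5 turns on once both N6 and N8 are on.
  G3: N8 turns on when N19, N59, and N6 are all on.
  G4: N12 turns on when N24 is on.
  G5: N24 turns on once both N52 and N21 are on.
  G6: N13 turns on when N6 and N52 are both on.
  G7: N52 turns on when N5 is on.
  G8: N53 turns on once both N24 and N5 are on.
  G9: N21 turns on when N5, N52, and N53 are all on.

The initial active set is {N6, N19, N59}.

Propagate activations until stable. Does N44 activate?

N44 would need N24 (G1), but N24 never turns on.

No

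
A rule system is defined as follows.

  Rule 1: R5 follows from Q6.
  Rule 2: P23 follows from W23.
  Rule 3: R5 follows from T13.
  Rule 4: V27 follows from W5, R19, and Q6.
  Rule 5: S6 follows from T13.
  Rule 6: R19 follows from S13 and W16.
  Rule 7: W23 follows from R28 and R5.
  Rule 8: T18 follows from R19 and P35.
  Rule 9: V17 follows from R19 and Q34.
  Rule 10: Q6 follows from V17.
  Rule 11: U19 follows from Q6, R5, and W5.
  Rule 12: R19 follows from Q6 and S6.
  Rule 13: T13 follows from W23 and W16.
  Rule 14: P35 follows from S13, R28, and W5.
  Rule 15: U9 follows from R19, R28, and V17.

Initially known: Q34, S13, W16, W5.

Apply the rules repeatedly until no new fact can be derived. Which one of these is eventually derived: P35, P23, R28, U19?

From S13 and W16, Rule 6 gives R19.
R19 and Q34 hold, so V17 follows (Rule 9).
V17 holds, so Q6 follows (Rule 10).
From Q6, Rule 1 gives R5.
From Q6, R5, and W5, Rule 11 gives U19.
P35 would need S13, R28, and W5 (Rule 14), but R28 is never established. P23 would need W23 (Rule 2), but W23 is never established. No rule produces R28, and it is not given.

U19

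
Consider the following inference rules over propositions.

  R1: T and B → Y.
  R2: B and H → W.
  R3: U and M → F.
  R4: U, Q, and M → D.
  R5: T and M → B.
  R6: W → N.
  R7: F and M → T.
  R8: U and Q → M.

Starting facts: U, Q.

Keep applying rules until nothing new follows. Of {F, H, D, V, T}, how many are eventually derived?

3

U and Q hold, so M follows (R8).
From U, Q, and M, R4 gives D.
From U and M, R3 gives F.
F and M hold, so T follows (R7).
F: reached.
No rule produces H, and it is not given.
D: reached.
No rule produces V, and it is not given.
T: reached.
Reached: F, D, and T — 3 of the 5.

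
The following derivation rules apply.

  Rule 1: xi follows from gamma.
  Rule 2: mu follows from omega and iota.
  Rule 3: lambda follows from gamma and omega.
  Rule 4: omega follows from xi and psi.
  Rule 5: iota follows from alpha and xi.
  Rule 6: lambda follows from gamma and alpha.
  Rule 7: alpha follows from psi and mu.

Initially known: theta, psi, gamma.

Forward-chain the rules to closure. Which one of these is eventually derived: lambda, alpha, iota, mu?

lambda

From gamma, Rule 1 gives xi.
From xi and psi, Rule 4 gives omega.
gamma and omega hold, so lambda follows (Rule 3).
alpha would need psi and mu (Rule 7), but mu is never established. mu would need omega and iota (Rule 2), but iota is never established. iota would need alpha and xi (Rule 5), but alpha is never established.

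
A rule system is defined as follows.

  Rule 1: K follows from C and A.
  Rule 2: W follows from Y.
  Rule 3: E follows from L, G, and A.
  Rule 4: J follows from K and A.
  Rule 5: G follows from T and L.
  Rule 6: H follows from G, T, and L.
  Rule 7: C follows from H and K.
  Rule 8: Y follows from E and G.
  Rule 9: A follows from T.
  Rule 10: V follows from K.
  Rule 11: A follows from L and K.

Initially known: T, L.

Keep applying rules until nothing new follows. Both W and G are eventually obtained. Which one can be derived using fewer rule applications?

G

G: T and L hold, so G follows (Rule 5). [1 rule application]
W: T and L hold, so G follows (Rule 5). From T, Rule 9 gives A. L, G, and A hold, so E follows (Rule 3). From E and G, Rule 8 gives Y. From Y, Rule 2 gives W. [5 rule applications]
G needs fewer.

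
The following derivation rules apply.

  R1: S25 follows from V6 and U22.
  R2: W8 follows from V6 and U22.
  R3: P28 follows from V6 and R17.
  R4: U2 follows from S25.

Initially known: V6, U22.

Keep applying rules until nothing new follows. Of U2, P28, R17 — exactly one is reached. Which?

U2

V6 and U22 hold, so S25 follows (R1).
S25 holds, so U2 follows (R4).
No rule produces R17, and it is not given. P28 would need V6 and R17 (R3), but R17 is never established.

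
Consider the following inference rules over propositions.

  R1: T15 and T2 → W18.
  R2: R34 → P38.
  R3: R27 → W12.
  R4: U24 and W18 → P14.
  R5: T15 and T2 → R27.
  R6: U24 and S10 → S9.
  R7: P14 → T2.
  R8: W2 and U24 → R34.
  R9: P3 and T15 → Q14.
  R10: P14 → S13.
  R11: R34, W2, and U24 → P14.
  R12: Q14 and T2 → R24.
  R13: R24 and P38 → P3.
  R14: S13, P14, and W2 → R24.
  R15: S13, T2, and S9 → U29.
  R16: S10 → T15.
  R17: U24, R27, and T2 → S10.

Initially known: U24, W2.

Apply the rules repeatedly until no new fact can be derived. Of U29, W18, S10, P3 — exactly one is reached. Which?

From W2 and U24, R8 gives R34.
From R34, W2, and U24, R11 gives P14.
R34 holds, so P38 follows (R2).
P14 holds, so S13 follows (R10).
From S13, P14, and W2, R14 gives R24.
R24 and P38 hold, so P3 follows (R13).
U29 would need S13, T2, and S9 (R15), but S9 is never established. S10 would need U24, R27, and T2 (R17), but R27 is never established. W18 would need T15 and T2 (R1), but T15 is never established.

P3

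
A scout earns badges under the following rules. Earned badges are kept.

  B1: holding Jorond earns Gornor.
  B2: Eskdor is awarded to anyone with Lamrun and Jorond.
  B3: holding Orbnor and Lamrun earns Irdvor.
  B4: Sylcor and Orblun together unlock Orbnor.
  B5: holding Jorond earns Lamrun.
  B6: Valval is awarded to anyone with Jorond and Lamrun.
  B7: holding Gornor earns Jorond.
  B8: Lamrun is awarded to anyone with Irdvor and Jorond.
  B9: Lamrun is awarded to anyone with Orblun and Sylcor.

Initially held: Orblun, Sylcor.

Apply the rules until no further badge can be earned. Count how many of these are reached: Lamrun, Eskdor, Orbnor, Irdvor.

3

With Sylcor and Orblun, Orbnor is earned (B4).
With Orblun and Sylcor, Lamrun is earned (B9).
With Orbnor and Lamrun, Irdvor is earned (B3).
Lamrun: reached.
Eskdor would need Lamrun and Jorond (B2), but Jorond is never earned.
Orbnor: reached.
Irdvor: reached.
Reached: Lamrun, Orbnor, and Irdvor — 3 of the 4.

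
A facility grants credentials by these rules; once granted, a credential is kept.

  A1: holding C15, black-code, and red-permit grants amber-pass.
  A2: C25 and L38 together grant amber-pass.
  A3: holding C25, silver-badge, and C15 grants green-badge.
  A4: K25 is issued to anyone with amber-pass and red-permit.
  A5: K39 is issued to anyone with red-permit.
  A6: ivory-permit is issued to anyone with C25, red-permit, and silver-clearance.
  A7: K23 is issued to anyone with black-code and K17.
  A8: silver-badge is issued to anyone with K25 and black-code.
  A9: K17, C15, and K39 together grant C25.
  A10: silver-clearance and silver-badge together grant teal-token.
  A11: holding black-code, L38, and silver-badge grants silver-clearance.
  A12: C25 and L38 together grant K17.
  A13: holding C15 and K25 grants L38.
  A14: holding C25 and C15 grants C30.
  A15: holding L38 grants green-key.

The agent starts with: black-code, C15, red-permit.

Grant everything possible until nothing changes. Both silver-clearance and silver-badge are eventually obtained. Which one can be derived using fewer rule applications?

silver-badge: Holding C15, black-code, and red-permit grants amber-pass (A1). Holding amber-pass and red-permit grants K25 (A4). Holding K25 and black-code grants silver-badge (A8). [3 rule applications]
silver-clearance: Holding C15, black-code, and red-permit grants amber-pass (A1). Holding amber-pass and red-permit grants K25 (A4). Holding C15 and K25 grants L38 (A13). Holding K25 and black-code grants silver-badge (A8). Holding black-code, L38, and silver-badge grants silver-clearance (A11). [5 rule applications]
silver-badge needs fewer.

silver-badge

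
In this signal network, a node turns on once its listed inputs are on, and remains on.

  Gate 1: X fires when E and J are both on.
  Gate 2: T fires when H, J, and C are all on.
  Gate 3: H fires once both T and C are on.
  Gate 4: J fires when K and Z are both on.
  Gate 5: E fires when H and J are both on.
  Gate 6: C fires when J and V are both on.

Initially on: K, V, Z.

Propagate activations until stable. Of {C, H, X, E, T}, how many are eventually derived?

K and Z are on, so J fires (Gate 4).
J and V are on, so C fires (Gate 6).
C: reached.
H would need T and C (Gate 3), but T never turns on.
X would need E and J (Gate 1), but E never turns on.
E would need H and J (Gate 5), but H never turns on.
T would need H, J, and C (Gate 2), but H never turns on.
Reached: C — 1 of the 5.

1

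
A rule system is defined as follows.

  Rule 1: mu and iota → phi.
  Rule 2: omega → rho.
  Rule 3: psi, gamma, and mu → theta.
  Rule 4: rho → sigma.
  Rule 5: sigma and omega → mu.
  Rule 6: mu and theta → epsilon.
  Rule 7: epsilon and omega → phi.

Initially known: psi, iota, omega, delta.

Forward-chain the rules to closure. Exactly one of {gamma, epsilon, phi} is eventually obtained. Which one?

omega holds, so rho follows (Rule 2).
From rho, Rule 4 gives sigma.
sigma and omega hold, so mu follows (Rule 5).
From mu and iota, Rule 1 gives phi.
epsilon would need mu and theta (Rule 6), but theta is never established. No rule produces gamma, and it is not given.

phi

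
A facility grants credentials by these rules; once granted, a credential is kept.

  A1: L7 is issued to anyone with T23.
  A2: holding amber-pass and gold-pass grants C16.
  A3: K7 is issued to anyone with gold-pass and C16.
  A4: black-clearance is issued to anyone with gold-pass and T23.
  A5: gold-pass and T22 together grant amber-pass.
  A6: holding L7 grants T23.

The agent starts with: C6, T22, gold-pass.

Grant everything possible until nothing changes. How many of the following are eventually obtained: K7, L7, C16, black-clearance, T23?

Holding gold-pass and T22 grants amber-pass (A5).
Holding amber-pass and gold-pass grants C16 (A2).
Holding gold-pass and C16 grants K7 (A3).
K7: reached.
L7 would need T23 (A1), but T23 is never granted.
C16: reached.
black-clearance would need gold-pass and T23 (A4), but T23 is never granted.
T23 would need L7 (A6), but L7 is never granted.
Reached: K7 and C16 — 2 of the 5.

2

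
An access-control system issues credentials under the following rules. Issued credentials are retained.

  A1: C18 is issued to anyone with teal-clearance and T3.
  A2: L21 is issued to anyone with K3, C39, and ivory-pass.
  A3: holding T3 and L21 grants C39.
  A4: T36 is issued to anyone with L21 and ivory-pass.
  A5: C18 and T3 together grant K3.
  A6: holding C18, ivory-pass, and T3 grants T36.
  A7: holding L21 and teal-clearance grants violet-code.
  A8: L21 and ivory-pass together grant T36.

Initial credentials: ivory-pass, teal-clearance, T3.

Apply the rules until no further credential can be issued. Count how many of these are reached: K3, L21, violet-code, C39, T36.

2

Holding teal-clearance and T3 grants C18 (A1).
Holding C18, ivory-pass, and T3 grants T36 (A6).
Holding C18 and T3 grants K3 (A5).
K3: reached.
L21 would need K3, C39, and ivory-pass (A2), but C39 is never granted.
violet-code would need L21 and teal-clearance (A7), but L21 is never granted.
C39 would need T3 and L21 (A3), but L21 is never granted.
T36: reached.
Reached: K3 and T36 — 2 of the 5.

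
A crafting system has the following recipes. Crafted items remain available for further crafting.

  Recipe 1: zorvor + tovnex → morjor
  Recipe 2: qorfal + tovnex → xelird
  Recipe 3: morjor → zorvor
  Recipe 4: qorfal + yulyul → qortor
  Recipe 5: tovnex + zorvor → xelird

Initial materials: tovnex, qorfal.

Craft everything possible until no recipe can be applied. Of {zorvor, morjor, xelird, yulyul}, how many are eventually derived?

1

Using Recipe 2, qorfal and tovnex make xelird.
zorvor would need morjor (Recipe 3), but morjor is never obtained.
morjor would need zorvor and tovnex (Recipe 1), but zorvor is never obtained.
xelird: reached.
No rule produces yulyul, and it is not given.
Reached: xelird — 1 of the 4.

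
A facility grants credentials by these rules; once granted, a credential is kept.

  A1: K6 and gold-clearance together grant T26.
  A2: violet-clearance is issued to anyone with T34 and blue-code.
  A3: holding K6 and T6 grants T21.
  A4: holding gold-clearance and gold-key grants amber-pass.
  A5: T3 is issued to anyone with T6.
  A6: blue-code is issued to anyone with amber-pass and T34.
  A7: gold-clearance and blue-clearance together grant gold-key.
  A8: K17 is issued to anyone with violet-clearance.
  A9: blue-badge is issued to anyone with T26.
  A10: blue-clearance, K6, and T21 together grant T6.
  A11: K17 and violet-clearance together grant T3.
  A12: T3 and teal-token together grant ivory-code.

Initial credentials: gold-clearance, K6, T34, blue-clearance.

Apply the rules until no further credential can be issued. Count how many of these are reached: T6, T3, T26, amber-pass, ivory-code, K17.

Holding gold-clearance and blue-clearance grants gold-key (A7).
Holding K6 and gold-clearance grants T26 (A1).
Holding gold-clearance and gold-key grants amber-pass (A4).
Holding amber-pass and T34 grants blue-code (A6).
Holding T34 and blue-code grants violet-clearance (A2).
Holding violet-clearance grants K17 (A8).
Holding K17 and violet-clearance grants T3 (A11).
T6 would need blue-clearance, K6, and T21 (A10), but T21 is never granted.
T3: reached.
T26: reached.
amber-pass: reached.
ivory-code would need T3 and teal-token (A12), but teal-token is never granted.
K17: reached.
Reached: T3, T26, amber-pass, and K17 — 4 of the 6.

4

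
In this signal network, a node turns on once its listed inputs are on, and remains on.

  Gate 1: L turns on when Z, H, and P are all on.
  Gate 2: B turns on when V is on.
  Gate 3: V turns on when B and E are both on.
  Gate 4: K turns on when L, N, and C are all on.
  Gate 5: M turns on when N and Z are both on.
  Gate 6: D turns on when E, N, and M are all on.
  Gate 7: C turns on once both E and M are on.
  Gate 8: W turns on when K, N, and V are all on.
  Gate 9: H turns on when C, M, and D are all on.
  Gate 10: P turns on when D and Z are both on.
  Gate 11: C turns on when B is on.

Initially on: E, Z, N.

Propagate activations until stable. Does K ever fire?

Yes

Gate 5: N and Z on → M on.
E and M are on, so C turns on (Gate 7).
Gate 6: E, N, and M on → D on.
D and Z are on, so P turns on (Gate 10).
Gate 9: C, M, and D on → H on.
Gate 1: Z, H, and P on → L on.
L, N, and C are on, so K turns on (Gate 4).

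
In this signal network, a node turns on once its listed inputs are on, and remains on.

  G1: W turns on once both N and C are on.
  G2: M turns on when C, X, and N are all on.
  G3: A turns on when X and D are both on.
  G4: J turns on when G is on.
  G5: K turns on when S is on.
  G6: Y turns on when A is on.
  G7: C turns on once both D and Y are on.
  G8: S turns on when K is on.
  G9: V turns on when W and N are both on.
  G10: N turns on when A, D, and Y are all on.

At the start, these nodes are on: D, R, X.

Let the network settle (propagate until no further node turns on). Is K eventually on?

K would need S (G5), but S never turns on.

No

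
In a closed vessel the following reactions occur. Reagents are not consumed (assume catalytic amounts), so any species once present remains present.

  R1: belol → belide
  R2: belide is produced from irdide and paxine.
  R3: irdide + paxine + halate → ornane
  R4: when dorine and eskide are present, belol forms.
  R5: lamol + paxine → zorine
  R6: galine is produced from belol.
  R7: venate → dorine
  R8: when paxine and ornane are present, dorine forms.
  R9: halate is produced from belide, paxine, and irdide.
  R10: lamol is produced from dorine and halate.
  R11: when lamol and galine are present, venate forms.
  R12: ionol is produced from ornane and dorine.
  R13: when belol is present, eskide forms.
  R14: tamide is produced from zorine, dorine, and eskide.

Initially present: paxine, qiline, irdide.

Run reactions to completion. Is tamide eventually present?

No

tamide would need zorine, dorine, and eskide (R14), but eskide never forms.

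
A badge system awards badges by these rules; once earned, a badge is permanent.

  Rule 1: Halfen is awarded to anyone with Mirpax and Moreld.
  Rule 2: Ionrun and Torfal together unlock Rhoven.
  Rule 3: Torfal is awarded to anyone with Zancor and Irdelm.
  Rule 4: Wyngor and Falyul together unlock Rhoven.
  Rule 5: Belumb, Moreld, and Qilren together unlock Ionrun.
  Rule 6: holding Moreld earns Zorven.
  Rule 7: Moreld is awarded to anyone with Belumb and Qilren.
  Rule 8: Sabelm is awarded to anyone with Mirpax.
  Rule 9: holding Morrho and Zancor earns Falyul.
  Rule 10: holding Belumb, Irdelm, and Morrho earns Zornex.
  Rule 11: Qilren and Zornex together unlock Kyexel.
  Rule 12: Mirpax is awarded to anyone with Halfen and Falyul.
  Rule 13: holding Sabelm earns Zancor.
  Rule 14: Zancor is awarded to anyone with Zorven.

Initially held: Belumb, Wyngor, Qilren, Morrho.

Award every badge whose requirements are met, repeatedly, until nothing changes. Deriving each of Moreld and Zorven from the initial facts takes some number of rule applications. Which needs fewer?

Moreld

Moreld: With Belumb and Qilren, Moreld is earned (Rule 7). [1 rule application]
Zorven: With Belumb and Qilren, Moreld is earned (Rule 7). With Moreld, Zorven is earned (Rule 6). [2 rule applications]
Moreld needs fewer.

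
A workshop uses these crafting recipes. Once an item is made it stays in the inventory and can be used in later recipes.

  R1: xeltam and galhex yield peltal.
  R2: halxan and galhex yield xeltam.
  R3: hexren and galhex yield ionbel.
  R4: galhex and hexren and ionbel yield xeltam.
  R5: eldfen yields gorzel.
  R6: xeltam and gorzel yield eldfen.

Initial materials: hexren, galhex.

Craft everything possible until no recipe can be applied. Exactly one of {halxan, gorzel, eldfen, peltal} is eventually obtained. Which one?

hexren and galhex → ionbel (R3).
Using R4, galhex, hexren, and ionbel make xeltam.
Using R1, xeltam and galhex make peltal.
No rule produces halxan, and it is not given. eldfen would need xeltam and gorzel (R6), but gorzel is never obtained. gorzel would need eldfen (R5), but eldfen is never obtained.

peltal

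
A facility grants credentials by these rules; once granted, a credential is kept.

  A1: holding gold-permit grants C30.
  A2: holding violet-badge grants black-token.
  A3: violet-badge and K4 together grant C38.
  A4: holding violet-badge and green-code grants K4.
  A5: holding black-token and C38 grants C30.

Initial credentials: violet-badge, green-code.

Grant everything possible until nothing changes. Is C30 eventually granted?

Holding violet-badge and green-code grants K4 (A4).
Holding violet-badge grants black-token (A2).
Holding violet-badge and K4 grants C38 (A3).
Holding black-token and C38 grants C30 (A5).

Yes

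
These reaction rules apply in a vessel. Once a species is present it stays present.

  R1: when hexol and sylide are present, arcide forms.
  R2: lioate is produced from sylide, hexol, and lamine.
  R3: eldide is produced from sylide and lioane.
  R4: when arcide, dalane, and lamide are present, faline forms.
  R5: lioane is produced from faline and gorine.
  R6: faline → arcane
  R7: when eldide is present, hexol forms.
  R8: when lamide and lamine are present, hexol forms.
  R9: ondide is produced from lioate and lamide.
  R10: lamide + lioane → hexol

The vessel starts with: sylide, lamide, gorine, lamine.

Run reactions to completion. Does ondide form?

lamide and lamine present → hexol forms (R8).
sylide, hexol, and lamine present → lioate forms (R2).
lioate and lamide present → ondide forms (R9).

Yes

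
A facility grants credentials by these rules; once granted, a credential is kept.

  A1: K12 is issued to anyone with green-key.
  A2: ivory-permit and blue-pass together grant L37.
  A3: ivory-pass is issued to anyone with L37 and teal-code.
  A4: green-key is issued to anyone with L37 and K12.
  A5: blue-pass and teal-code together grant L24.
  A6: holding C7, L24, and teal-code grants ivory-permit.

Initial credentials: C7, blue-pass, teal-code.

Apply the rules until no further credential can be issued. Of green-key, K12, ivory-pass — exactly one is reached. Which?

ivory-pass

Holding blue-pass and teal-code grants L24 (A5).
Holding C7, L24, and teal-code grants ivory-permit (A6).
Holding ivory-permit and blue-pass grants L37 (A2).
Holding L37 and teal-code grants ivory-pass (A3).
green-key would need L37 and K12 (A4), but K12 is never granted. K12 would need green-key (A1), but green-key is never granted.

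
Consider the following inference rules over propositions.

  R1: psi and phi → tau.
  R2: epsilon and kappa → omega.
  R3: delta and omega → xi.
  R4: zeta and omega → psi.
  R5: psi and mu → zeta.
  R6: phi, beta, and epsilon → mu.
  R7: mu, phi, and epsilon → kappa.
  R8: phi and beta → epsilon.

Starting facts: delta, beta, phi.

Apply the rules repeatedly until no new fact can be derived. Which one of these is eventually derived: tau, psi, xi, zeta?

xi

From phi and beta, R8 gives epsilon.
From phi, beta, and epsilon, R6 gives mu.
mu, phi, and epsilon hold, so kappa follows (R7).
epsilon and kappa hold, so omega follows (R2).
delta and omega hold, so xi follows (R3).
tau would need psi and phi (R1), but psi is never established. zeta would need psi and mu (R5), but psi is never established. psi would need zeta and omega (R4), but zeta is never established.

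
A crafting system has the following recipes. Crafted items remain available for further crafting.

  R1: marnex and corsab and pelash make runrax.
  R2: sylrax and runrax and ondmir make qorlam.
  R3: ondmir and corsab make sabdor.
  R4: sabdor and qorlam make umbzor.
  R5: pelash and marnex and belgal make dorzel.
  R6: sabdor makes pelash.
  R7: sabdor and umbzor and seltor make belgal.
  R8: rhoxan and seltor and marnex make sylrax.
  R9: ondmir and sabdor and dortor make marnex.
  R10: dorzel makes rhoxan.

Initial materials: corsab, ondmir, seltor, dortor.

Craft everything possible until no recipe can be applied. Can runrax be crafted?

ondmir and corsab → sabdor (R3).
Using R6, sabdor makes pelash.
ondmir and sabdor and dortor → marnex (R9).
Using R1, marnex, corsab, and pelash make runrax.

Yes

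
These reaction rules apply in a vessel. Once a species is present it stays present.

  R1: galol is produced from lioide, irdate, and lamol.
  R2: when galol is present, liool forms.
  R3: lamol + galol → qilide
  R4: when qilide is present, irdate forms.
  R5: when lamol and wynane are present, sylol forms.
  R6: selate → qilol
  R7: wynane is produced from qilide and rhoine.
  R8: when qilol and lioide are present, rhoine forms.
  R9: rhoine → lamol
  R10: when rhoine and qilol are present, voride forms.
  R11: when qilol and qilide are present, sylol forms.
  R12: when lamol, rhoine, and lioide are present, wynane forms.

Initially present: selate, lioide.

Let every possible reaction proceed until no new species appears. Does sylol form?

selate present → qilol forms (R6).
qilol and lioide present → rhoine forms (R8).
rhoine present → lamol forms (R9).
lamol, rhoine, and lioide present → wynane forms (R12).
lamol and wynane present → sylol forms (R5).

Yes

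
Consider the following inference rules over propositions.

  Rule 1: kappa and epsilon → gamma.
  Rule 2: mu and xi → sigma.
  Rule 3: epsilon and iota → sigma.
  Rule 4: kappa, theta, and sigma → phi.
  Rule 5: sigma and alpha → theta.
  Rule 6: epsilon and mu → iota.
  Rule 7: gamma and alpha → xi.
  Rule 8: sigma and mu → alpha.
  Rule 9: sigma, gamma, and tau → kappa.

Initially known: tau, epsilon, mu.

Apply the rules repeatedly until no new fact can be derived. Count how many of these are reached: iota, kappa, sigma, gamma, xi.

2

From epsilon and mu, Rule 6 gives iota.
epsilon and iota hold, so sigma follows (Rule 3).
iota: reached.
kappa would need sigma, gamma, and tau (Rule 9), but gamma is never established.
sigma: reached.
gamma would need kappa and epsilon (Rule 1), but kappa is never established.
xi would need gamma and alpha (Rule 7), but gamma is never established.
Reached: iota and sigma — 2 of the 5.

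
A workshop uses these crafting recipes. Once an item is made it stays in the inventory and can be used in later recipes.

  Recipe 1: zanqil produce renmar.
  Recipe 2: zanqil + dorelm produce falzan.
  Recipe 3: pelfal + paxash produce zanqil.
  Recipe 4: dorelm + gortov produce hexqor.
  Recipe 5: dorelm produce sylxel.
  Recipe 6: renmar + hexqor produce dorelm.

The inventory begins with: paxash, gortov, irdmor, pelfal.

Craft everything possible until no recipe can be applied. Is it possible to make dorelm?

No

dorelm would need renmar and hexqor (Recipe 6), but hexqor is never obtained.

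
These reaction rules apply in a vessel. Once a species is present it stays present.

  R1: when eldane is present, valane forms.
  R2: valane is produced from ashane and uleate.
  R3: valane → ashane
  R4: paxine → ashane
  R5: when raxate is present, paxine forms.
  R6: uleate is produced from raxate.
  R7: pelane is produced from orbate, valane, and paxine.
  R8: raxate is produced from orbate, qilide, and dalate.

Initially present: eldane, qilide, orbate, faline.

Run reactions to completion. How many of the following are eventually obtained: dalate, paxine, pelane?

0

No rule produces dalate, and it is not given.
paxine would need raxate (R5), but raxate never forms.
pelane would need orbate, valane, and paxine (R7), but paxine never forms.
None of the 3 are reached.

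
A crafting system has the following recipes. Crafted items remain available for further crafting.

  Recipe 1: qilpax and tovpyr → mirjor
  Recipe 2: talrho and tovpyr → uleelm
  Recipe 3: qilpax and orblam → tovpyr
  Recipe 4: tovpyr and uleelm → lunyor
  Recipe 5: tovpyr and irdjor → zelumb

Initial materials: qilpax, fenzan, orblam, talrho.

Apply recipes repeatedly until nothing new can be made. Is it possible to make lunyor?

Using Recipe 3, qilpax and orblam make tovpyr.
talrho and tovpyr → uleelm (Recipe 2).
tovpyr and uleelm → lunyor (Recipe 4).

Yes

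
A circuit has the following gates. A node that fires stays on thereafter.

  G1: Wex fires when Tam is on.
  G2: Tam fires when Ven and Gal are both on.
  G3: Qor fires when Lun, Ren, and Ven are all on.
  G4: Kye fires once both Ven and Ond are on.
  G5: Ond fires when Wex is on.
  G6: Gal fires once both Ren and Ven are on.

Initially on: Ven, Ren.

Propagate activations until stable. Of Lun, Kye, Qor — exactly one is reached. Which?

Kye

G6: Ren and Ven on → Gal on.
Ven and Gal are on, so Tam fires (G2).
G1: Tam on → Wex on.
G5: Wex on → Ond on.
G4: Ven and Ond on → Kye on.
No rule produces Lun, and it is not given. Qor would need Lun, Ren, and Ven (G3), but Lun never turns on.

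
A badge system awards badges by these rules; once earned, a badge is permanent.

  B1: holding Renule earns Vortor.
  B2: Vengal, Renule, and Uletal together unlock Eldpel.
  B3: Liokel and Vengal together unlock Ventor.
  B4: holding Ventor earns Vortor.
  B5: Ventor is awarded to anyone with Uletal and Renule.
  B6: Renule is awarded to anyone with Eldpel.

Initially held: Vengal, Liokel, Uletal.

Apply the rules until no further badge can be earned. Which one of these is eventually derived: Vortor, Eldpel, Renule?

Vortor

With Liokel and Vengal, Ventor is earned (B3).
With Ventor, Vortor is earned (B4).
Renule would need Eldpel (B6), but Eldpel is never earned. Eldpel would need Vengal, Renule, and Uletal (B2), but Renule is never earned.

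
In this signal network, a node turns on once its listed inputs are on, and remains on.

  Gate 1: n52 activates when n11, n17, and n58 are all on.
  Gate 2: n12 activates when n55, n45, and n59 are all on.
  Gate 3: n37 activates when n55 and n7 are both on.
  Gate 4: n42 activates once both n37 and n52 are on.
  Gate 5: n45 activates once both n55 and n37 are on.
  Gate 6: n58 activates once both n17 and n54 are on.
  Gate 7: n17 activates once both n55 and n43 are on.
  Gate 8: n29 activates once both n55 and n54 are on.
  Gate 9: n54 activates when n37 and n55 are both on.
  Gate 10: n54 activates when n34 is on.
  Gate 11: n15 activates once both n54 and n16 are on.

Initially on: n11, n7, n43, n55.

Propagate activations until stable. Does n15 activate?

No

n15 would need n54 and n16 (Gate 11), but n16 never turns on.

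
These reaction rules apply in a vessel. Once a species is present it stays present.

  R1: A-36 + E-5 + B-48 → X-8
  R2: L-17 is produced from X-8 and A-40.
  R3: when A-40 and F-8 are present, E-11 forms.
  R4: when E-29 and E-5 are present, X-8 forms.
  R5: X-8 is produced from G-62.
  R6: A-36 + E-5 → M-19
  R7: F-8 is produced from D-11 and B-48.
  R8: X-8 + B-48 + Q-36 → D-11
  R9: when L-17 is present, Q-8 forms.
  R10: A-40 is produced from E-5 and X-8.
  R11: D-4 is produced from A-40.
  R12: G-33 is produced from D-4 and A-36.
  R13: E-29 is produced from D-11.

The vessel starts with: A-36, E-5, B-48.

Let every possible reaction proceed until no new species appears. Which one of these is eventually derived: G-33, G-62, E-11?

G-33

A-36, E-5, and B-48 present → X-8 forms (R1).
E-5 and X-8 present → A-40 forms (R10).
A-40 present → D-4 forms (R11).
D-4 and A-36 present → G-33 forms (R12).
E-11 would need A-40 and F-8 (R3), but F-8 never forms. No rule produces G-62, and it is not given.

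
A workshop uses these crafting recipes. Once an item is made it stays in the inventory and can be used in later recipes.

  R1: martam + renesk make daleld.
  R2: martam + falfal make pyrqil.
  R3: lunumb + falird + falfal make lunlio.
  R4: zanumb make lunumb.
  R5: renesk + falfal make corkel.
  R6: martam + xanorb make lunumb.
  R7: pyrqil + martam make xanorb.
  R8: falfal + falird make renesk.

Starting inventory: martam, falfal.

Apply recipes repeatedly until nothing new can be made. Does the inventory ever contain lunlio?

lunlio would need lunumb, falird, and falfal (R3), but falird is never obtained.

No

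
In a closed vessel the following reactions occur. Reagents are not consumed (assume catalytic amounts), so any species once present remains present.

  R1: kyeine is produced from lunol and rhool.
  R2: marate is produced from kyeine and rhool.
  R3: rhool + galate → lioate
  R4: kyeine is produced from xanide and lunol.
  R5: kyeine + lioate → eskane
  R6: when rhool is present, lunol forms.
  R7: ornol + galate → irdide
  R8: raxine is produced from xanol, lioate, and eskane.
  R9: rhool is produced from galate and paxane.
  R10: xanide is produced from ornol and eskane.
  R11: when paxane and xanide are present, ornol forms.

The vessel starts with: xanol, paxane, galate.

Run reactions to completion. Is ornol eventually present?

ornol would need paxane and xanide (R11), but xanide never forms.

No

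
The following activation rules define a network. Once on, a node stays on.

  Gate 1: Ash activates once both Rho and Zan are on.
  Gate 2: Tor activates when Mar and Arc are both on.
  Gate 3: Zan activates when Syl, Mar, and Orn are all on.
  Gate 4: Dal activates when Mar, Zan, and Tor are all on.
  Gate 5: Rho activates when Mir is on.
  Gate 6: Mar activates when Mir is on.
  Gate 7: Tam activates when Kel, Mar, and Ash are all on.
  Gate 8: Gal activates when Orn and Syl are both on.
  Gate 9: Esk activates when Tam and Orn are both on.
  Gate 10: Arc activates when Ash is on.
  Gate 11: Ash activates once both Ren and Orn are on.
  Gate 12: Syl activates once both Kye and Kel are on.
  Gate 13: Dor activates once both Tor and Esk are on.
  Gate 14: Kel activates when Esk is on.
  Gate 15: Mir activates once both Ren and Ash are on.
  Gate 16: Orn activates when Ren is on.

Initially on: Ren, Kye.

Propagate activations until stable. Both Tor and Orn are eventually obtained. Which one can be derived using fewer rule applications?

Orn: Gate 16: Ren on → Orn on. [1 rule application]
Tor: Gate 16: Ren on → Orn on. Ren and Orn are on, so Ash activates (Gate 11). Ren and Ash are on, so Mir activates (Gate 15). Gate 10: Ash on → Arc on. Gate 6: Mir on → Mar on. Mar and Arc are on, so Tor activates (Gate 2). [6 rule applications]
Orn needs fewer.

Orn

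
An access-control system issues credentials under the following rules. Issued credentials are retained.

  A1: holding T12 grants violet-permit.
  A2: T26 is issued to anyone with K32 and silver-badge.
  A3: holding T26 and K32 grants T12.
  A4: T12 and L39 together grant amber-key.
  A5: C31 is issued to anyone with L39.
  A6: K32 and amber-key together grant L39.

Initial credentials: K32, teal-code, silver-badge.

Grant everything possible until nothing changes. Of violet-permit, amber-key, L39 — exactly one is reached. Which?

Holding K32 and silver-badge grants T26 (A2).
Holding T26 and K32 grants T12 (A3).
Holding T12 grants violet-permit (A1).
amber-key would need T12 and L39 (A4), but L39 is never granted. L39 would need K32 and amber-key (A6), but amber-key is never granted.

violet-permit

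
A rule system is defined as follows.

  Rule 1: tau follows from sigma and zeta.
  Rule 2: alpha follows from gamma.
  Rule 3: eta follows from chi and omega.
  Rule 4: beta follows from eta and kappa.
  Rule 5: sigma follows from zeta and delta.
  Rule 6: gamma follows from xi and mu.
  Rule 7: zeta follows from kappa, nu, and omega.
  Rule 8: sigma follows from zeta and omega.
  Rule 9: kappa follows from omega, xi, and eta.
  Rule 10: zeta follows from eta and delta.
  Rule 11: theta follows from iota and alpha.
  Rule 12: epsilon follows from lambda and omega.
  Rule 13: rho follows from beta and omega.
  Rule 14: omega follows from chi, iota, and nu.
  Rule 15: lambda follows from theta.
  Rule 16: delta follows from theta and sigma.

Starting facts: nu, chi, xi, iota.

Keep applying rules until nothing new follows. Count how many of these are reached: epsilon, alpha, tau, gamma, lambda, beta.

2

From chi, iota, and nu, Rule 14 gives omega.
From chi and omega, Rule 3 gives eta.
omega, xi, and eta hold, so kappa follows (Rule 9).
eta and kappa hold, so beta follows (Rule 4).
From kappa, nu, and omega, Rule 7 gives zeta.
From zeta and omega, Rule 8 gives sigma.
sigma and zeta hold, so tau follows (Rule 1).
epsilon would need lambda and omega (Rule 12), but lambda is never established.
alpha would need gamma (Rule 2), but gamma is never established.
tau: reached.
gamma would need xi and mu (Rule 6), but mu is never established.
lambda would need theta (Rule 15), but theta is never established.
beta: reached.
Reached: tau and beta — 2 of the 6.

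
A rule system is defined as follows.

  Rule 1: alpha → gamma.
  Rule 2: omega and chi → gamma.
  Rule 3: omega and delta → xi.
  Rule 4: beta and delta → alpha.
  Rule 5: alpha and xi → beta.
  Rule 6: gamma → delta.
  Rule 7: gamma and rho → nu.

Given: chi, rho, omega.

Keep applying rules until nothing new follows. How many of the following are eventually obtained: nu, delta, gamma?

From omega and chi, Rule 2 gives gamma.
From gamma and rho, Rule 7 gives nu.
gamma holds, so delta follows (Rule 6).
nu: reached.
delta: reached.
gamma: reached.
All 3 are reached.

3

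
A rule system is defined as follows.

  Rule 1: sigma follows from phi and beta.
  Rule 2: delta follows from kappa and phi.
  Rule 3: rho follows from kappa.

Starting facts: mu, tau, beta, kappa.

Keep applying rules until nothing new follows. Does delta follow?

delta would need kappa and phi (Rule 2), but phi is never established.

No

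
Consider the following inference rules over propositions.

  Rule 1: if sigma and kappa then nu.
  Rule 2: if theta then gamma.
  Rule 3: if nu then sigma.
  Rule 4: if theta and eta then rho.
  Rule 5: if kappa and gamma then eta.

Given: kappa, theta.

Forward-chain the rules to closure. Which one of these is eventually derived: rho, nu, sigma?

rho

From theta, Rule 2 gives gamma.
From kappa and gamma, Rule 5 gives eta.
From theta and eta, Rule 4 gives rho.
nu would need sigma and kappa (Rule 1), but sigma is never established. sigma would need nu (Rule 3), but nu is never established.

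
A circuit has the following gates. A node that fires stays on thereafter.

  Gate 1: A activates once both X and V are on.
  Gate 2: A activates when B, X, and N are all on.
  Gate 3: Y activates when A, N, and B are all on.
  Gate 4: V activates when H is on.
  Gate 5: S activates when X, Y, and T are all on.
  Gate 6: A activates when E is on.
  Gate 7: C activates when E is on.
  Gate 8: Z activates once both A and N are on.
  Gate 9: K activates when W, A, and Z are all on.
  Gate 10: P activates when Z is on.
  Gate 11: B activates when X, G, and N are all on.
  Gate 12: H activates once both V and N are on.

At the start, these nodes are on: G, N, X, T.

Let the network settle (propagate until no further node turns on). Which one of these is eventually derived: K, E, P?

X, G, and N are on, so B activates (Gate 11).
Gate 2: B, X, and N on → A on.
Gate 8: A and N on → Z on.
Gate 10: Z on → P on.
K would need W, A, and Z (Gate 9), but W never turns on. No rule produces E, and it is not given.

P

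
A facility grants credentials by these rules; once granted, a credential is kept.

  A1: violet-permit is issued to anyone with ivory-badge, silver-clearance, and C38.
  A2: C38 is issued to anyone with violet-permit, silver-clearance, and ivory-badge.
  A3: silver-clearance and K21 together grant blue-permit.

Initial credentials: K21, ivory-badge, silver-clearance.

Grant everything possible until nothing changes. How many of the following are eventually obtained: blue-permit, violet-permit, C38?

1

Holding silver-clearance and K21 grants blue-permit (A3).
blue-permit: reached.
violet-permit would need ivory-badge, silver-clearance, and C38 (A1), but C38 is never granted.
C38 would need violet-permit, silver-clearance, and ivory-badge (A2), but violet-permit is never granted.
Reached: blue-permit — 1 of the 3.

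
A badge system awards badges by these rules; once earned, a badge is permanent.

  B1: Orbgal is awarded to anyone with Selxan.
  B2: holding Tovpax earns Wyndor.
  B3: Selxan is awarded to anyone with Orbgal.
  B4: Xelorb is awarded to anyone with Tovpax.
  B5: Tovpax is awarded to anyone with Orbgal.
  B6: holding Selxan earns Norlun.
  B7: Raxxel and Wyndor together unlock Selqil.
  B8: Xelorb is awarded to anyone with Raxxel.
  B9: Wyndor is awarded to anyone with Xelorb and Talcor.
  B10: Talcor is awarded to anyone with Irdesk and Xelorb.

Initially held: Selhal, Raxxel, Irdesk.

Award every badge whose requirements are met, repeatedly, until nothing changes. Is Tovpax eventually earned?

Tovpax would need Orbgal (B5), but Orbgal is never earned.

No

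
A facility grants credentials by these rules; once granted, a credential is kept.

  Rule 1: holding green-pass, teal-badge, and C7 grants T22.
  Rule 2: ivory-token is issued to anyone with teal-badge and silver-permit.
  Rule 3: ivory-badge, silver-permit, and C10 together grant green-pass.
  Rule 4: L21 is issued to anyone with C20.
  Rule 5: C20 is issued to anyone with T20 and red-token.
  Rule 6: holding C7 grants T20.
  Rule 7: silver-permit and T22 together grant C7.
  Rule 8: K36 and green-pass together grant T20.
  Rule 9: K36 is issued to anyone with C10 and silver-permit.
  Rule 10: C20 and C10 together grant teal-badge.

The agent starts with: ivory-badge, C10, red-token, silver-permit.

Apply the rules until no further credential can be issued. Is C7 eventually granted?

No

C7 would need silver-permit and T22 (Rule 7), but T22 is never granted.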